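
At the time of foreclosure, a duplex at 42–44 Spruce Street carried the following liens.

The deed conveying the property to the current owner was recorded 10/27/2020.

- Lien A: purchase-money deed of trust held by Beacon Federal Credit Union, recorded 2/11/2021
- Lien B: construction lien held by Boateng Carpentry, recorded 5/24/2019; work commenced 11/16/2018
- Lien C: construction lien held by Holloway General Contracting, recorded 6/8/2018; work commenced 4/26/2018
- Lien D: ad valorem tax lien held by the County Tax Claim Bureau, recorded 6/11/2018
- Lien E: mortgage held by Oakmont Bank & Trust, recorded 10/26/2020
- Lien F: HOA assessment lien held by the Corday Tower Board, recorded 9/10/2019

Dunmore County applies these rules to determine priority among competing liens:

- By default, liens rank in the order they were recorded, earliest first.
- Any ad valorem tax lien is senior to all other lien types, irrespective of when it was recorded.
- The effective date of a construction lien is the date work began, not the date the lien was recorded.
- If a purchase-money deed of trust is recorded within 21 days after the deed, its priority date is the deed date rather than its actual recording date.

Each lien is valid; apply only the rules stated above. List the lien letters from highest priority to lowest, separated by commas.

First, effective dates: A was recorded 107 days after the deed — beyond 21 days — so no relation-back applies; B relates back to 11/16/2018 (work commenced); C relates back to 4/26/2018 (work commenced).
As an ad valorem tax lien, D is senior to every other lien.
Among the remaining liens, by effective date: C (4/26/2018), B (11/16/2018), F (9/10/2019), E (10/26/2020), A (2/11/2021).

D, C, B, F, E, A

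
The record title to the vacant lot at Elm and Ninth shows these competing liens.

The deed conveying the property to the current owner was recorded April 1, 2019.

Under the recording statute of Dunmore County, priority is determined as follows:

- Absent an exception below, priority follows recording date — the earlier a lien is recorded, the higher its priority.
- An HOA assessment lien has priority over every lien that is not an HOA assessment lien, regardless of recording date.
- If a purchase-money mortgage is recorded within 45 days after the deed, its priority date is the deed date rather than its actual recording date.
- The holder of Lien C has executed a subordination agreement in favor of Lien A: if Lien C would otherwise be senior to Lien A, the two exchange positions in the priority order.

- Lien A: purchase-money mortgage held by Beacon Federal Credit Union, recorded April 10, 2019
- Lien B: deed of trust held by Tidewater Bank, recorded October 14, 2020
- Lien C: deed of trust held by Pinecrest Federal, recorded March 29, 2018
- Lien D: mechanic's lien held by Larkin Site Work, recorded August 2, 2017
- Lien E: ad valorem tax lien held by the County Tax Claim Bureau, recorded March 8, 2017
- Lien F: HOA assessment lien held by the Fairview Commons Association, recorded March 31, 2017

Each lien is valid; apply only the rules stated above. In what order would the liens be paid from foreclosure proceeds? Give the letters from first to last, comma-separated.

Adjusting effective dates: A was recorded within the 45-day window, so its effective date is the deed date April 1, 2019.
F is an HOA assessment lien and takes priority over every other lien.
Among the remaining liens, by effective date: E (March 8, 2017), D (August 2, 2017), C (March 29, 2018), A (April 1, 2019), B (October 14, 2020).
The subordination applies — C was senior to A — so C and A swap.

F, E, D, A, C, B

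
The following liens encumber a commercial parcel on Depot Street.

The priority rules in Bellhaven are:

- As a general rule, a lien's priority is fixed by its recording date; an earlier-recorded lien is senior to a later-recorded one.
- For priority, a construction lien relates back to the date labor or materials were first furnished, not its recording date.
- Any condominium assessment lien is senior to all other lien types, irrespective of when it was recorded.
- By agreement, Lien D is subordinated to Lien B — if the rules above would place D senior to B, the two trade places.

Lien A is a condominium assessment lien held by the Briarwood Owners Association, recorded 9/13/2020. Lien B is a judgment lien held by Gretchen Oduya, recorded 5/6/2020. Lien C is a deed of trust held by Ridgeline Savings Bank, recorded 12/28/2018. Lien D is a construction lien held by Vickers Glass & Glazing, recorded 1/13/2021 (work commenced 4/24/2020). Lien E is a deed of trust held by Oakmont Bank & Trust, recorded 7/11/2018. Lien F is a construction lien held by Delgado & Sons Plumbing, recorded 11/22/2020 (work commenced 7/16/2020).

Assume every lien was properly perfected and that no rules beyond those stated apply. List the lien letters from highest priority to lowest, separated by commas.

A, E, C, B, D, F

Adjusting effective dates: D relates back to 4/24/2020 (work commenced); F's effective date is 7/16/2020, when work began.
A, as a condominium assessment lien, has superpriority and ranks first.
Ordering the rest by effective date: E (7/11/2018), C (12/28/2018), D (4/24/2020), B (5/6/2020), F (7/16/2020).
D would otherwise be senior to B, so under the subordination agreement D and B exchange positions.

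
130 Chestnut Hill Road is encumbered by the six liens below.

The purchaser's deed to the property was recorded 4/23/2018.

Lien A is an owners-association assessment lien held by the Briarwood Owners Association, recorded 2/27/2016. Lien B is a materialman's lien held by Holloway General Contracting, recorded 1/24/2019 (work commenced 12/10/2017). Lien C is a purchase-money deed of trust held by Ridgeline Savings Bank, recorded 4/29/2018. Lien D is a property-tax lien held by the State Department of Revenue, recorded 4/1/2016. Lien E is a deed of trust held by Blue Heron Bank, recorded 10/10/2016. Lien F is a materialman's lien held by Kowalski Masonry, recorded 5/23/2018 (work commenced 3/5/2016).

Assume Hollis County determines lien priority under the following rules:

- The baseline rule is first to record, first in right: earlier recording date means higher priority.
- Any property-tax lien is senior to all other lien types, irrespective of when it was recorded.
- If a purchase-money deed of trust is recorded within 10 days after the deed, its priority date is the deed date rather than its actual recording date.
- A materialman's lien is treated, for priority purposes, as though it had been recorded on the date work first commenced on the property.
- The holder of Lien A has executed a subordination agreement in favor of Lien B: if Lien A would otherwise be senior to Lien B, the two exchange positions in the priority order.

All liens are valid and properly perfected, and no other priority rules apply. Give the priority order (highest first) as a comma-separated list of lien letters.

Effective dates: B relates back to 12/10/2017 (work commenced); C's effective date is the deed date, 4/23/2018; F is treated as recorded 3/5/2016, the work-commencement date.
D is a property-tax lien, so it outranks all other liens regardless of date.
Among the remaining liens, by effective date: A (2/27/2016), F (3/5/2016), E (10/10/2016), B (12/10/2017), C (4/23/2018).
A is senior to B before the subordination, so the two trade places.

D, B, F, E, A, C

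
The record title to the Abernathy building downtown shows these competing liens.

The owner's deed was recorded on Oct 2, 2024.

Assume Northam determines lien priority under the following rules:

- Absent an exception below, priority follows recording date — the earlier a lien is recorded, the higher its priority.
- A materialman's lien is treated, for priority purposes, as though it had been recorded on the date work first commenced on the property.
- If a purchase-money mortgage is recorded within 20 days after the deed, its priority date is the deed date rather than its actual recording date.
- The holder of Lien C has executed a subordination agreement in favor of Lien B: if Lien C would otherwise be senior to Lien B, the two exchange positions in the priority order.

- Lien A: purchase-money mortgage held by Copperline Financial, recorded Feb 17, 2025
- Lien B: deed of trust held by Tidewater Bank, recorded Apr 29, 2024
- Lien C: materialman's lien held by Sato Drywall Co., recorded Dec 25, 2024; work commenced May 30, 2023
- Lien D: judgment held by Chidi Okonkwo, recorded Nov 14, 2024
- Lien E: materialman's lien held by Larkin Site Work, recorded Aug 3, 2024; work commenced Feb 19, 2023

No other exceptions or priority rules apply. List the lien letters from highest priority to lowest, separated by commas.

Adjusting effective dates: A was recorded 138 days after the deed, outside the 20-day window, so it keeps its recording date; C relates back to May 30, 2023 (work commenced); E is treated as recorded Feb 19, 2023, the work-commencement date.
By effective date: E (Feb 19, 2023), C (May 30, 2023), B (Apr 29, 2024), D (Nov 14, 2024), A (Feb 17, 2025).
C would otherwise be senior to B, so under the subordination agreement C and B exchange positions.

E, B, C, D, A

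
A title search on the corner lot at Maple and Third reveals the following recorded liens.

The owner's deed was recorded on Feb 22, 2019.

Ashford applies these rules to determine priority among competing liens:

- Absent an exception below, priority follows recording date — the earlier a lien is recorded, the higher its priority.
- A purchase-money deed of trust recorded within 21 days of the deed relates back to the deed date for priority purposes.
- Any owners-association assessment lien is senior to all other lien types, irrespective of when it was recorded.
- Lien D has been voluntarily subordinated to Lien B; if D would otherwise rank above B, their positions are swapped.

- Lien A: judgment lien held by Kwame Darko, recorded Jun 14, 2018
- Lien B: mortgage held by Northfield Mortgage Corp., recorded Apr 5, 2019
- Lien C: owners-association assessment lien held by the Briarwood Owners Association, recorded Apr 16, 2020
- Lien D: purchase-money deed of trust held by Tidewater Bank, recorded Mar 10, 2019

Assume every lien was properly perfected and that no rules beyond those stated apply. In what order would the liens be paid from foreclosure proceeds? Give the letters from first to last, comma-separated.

Effective dates after the stated exceptions: D was recorded within the 21-day window, so its effective date is the deed date Feb 22, 2019.
As an owners-association assessment lien, C is senior to every other lien.
Ordering the rest by effective date: A (Jun 14, 2018), D (Feb 22, 2019), B (Apr 5, 2019).
D is senior to B before the subordination, so the two trade places.

C, A, B, D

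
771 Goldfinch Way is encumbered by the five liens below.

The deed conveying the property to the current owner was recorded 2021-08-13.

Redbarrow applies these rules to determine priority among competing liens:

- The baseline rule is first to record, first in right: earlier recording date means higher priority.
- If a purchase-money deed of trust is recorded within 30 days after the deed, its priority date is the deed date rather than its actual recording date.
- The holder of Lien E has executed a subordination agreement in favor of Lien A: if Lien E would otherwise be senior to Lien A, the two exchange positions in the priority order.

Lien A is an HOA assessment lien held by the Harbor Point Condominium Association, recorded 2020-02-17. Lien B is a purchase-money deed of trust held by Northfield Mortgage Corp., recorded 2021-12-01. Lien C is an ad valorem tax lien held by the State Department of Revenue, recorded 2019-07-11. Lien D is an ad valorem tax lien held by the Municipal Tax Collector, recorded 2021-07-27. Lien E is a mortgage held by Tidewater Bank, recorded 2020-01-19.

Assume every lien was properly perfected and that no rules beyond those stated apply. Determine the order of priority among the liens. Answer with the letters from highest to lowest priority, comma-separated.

Effective dates: B was recorded 110 days after the deed — beyond 30 days — so no relation-back applies.
Ordering by effective date: C (2019-07-11), E (2020-01-19), A (2020-02-17), D (2021-07-27), B (2021-12-01).
The subordination applies — E was senior to A — so E and A swap.

C, A, E, D, B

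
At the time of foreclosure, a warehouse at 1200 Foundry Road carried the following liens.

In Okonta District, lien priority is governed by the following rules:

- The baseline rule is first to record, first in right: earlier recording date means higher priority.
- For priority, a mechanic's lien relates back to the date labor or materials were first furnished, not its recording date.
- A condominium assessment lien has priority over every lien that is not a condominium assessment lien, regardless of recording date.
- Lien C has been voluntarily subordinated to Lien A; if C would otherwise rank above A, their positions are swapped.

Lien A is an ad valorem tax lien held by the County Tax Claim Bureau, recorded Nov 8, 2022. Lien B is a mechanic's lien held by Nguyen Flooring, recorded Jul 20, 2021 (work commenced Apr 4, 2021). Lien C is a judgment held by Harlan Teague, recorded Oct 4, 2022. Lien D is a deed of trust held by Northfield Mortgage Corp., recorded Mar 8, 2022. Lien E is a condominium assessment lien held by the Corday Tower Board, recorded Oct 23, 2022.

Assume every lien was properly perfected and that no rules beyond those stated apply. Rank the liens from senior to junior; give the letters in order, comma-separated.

First, effective dates: B's effective date is Apr 4, 2021, when work began.
E, as a condominium assessment lien, has superpriority and ranks first.
Remaining liens by effective date: B (Apr 4, 2021), D (Mar 8, 2022), C (Oct 4, 2022), A (Nov 8, 2022).
The subordination applies — C was senior to A — so C and A swap.

E, B, D, A, C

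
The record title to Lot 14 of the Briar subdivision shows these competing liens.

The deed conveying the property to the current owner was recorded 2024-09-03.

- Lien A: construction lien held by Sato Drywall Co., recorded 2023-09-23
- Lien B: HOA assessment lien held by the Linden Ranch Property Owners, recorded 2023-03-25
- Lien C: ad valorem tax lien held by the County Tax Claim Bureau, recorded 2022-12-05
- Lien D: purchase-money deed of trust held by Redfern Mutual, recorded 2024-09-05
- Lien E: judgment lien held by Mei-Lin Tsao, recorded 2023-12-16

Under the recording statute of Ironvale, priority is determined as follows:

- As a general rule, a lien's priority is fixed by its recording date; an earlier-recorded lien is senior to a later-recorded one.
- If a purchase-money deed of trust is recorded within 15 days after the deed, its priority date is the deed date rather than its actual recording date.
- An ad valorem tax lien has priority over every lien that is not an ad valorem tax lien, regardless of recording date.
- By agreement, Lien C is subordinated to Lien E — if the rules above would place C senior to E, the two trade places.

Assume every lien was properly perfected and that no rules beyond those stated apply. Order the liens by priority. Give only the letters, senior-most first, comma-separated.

E, B, A, C, D

Effective dates: D relates back to the deed date 2024-09-03.
As an ad valorem tax lien, C is senior to every other lien.
The other liens, earliest effective date first: B (2023-03-25), A (2023-09-23), E (2023-12-16), D (2024-09-03).
The subordination applies — C was senior to E — so C and E swap.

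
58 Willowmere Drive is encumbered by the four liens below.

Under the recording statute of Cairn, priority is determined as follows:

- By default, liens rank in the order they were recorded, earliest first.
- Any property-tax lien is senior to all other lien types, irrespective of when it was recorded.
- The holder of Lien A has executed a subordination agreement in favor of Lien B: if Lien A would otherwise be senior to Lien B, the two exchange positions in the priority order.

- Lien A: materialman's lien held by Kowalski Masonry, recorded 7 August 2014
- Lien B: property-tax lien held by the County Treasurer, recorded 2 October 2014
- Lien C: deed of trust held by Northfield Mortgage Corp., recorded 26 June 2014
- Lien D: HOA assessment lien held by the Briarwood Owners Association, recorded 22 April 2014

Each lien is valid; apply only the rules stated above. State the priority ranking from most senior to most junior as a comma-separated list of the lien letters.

B, D, C, A

As a property-tax lien, B is senior to every other lien.
Remaining liens by effective date: D (22 April 2014), C (26 June 2014), A (7 August 2014).
A already ranks below B; the subordination has no effect.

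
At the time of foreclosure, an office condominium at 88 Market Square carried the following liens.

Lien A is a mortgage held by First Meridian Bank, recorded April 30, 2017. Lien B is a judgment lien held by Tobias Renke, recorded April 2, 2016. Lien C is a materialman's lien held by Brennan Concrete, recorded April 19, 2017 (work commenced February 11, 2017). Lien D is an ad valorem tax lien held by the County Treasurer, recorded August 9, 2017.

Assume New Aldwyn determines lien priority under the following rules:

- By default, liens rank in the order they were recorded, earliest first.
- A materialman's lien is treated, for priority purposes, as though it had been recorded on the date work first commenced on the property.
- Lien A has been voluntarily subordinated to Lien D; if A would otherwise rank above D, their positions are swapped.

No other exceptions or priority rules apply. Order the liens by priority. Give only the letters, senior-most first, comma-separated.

Adjusting effective dates: C is treated as recorded February 11, 2017, the work-commencement date.
By effective date, earliest first: B (April 2, 2016), C (February 11, 2017), A (April 30, 2017), D (August 9, 2017).
The subordination applies — A was senior to D — so A and D swap.

B, C, D, A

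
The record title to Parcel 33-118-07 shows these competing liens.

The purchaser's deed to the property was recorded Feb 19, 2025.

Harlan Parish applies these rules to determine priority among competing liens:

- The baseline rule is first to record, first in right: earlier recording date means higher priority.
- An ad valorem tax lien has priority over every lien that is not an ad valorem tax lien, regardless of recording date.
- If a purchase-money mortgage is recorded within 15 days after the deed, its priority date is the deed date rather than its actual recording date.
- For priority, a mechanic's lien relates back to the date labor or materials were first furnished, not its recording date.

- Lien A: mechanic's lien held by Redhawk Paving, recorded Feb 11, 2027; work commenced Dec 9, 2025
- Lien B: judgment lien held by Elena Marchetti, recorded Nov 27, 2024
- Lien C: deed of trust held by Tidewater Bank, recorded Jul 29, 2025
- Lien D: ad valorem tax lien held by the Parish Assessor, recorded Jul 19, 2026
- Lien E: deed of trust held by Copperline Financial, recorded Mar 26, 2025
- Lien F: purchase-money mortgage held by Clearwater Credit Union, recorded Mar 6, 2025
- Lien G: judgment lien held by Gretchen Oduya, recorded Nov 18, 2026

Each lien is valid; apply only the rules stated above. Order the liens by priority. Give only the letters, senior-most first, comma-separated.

First, effective dates: A is treated as recorded Dec 9, 2025, the work-commencement date; F was recorded within the 15-day window, so its effective date is the deed date Feb 19, 2025.
D is an ad valorem tax lien and takes priority over every other lien.
Among the remaining liens, by effective date: B (Nov 27, 2024), F (Feb 19, 2025), E (Mar 26, 2025), C (Jul 29, 2025), A (Dec 9, 2025), G (Nov 18, 2026).

D, B, F, E, C, A, G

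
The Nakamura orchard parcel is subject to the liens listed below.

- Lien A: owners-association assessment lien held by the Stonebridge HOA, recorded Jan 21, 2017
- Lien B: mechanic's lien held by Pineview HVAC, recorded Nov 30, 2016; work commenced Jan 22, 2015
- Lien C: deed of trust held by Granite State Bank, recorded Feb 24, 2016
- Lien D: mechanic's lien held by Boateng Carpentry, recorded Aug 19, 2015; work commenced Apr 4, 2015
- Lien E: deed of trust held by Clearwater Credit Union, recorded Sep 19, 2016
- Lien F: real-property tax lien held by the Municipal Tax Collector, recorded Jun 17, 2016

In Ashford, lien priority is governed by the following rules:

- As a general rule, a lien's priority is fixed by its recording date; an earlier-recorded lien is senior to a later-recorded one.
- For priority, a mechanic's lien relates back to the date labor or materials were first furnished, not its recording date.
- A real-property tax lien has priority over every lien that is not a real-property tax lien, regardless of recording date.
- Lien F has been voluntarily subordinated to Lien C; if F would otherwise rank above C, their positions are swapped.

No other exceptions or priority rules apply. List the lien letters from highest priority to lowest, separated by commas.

C, B, D, F, E, A

First, effective dates: B is treated as recorded Jan 22, 2015, the work-commencement date; D is treated as recorded Apr 4, 2015, the work-commencement date.
F is a real-property tax lien, so it outranks all other liens regardless of date.
The other liens, earliest effective date first: B (Jan 22, 2015), D (Apr 4, 2015), C (Feb 24, 2016), E (Sep 19, 2016), A (Jan 21, 2017).
F would otherwise be senior to C, so under the subordination agreement F and C exchange positions.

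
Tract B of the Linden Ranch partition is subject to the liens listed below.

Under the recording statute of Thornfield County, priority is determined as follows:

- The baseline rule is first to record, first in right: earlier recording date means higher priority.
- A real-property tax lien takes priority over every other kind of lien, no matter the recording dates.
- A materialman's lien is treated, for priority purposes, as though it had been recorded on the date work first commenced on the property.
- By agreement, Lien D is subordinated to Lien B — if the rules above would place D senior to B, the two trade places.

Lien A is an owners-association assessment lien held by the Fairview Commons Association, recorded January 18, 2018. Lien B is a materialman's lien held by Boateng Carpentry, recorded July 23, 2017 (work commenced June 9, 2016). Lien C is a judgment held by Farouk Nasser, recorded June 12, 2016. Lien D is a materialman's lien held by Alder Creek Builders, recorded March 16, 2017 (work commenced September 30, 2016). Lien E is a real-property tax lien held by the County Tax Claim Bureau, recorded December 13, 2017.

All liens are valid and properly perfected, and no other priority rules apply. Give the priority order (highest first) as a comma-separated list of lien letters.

E, B, C, D, A

Adjusting effective dates: B's effective date is June 9, 2016, when work began; D relates back to September 30, 2016 (work commenced).
As a real-property tax lien, E is senior to every other lien.
Among the remaining liens, by effective date: B (June 9, 2016), C (June 12, 2016), D (September 30, 2016), A (January 18, 2018).
D already ranks below B; the subordination has no effect.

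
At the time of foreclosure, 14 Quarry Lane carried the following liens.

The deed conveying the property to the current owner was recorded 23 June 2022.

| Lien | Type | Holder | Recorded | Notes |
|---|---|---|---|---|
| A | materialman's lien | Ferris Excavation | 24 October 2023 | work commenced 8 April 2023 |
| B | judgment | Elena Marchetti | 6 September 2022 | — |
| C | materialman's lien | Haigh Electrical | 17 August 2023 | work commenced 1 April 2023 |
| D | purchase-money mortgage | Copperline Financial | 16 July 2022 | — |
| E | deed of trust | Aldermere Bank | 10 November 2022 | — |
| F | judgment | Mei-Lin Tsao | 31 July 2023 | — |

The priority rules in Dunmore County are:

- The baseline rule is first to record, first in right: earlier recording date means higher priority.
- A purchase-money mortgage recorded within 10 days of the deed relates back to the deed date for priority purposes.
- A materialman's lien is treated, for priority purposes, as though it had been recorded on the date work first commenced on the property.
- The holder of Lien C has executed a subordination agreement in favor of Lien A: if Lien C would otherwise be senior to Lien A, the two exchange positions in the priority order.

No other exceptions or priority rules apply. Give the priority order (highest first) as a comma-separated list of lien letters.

D, B, E, A, C, F

Adjusting effective dates: A relates back to 8 April 2023 (work commenced); C relates back to 1 April 2023 (work commenced); D was recorded 23 days after the deed, outside the 10-day window, so it keeps its recording date.
By effective date, earliest first: D (16 July 2022), B (6 September 2022), E (10 November 2022), C (1 April 2023), A (8 April 2023), F (31 July 2023).
C is senior to A before the subordination, so the two trade places.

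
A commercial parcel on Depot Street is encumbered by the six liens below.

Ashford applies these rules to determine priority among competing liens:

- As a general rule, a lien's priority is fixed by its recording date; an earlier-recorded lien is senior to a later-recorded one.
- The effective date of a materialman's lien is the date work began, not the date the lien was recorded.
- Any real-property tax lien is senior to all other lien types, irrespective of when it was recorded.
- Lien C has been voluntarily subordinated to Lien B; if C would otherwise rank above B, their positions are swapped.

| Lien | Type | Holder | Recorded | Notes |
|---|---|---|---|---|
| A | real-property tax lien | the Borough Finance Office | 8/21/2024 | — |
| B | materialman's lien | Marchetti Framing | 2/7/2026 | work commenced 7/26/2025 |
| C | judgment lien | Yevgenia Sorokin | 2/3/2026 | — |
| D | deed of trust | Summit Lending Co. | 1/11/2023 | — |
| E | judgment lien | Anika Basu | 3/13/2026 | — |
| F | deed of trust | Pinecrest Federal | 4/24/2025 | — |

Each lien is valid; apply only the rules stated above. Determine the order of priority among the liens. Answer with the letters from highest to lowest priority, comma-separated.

First, effective dates: B relates back to 7/26/2025 (work commenced).
A is a real-property tax lien, so it outranks all other liens regardless of date.
Ordering the rest by effective date: D (1/11/2023), F (4/24/2025), B (7/26/2025), C (2/3/2026), E (3/13/2026).
C already ranks below B; the subordination has no effect.

A, D, F, B, C, E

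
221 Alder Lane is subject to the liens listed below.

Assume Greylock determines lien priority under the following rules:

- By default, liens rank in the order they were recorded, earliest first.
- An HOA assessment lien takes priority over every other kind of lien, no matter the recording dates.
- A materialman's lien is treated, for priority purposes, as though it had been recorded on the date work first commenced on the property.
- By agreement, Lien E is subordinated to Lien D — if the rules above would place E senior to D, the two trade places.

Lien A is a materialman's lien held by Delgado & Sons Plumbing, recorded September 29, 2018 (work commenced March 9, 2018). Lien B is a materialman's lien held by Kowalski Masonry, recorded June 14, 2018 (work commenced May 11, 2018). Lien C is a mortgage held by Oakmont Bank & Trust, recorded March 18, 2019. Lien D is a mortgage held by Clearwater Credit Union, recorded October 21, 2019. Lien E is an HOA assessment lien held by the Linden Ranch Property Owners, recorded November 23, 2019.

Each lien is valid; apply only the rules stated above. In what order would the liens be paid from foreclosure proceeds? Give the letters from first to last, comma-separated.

D, A, B, C, E

Effective dates after the stated exceptions: A relates back to March 9, 2018 (work commenced); B relates back to May 11, 2018 (work commenced).
E is an HOA assessment lien, so it outranks all other liens regardless of date.
The other liens, earliest effective date first: A (March 9, 2018), B (May 11, 2018), C (March 18, 2019), D (October 21, 2019).
E is senior to D before the subordination, so the two trade places.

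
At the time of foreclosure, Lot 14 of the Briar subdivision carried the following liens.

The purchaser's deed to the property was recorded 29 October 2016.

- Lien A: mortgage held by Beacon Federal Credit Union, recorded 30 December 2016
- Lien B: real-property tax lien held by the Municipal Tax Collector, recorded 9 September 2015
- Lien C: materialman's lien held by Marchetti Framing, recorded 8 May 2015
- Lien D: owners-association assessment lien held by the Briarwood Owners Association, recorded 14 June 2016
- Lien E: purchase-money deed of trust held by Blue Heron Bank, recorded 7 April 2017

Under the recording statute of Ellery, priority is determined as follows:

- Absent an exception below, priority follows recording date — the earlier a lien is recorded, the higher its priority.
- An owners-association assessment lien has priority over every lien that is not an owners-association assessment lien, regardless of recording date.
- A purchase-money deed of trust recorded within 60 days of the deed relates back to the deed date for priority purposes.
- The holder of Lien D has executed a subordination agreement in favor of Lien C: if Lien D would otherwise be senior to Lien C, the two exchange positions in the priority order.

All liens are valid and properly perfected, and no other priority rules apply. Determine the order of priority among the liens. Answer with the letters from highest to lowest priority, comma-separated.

Effective dates after the stated exceptions: E was recorded 160 days after the deed — beyond 60 days — so no relation-back applies.
D, as an owners-association assessment lien, has superpriority and ranks first.
Remaining liens by effective date: C (8 May 2015), B (9 September 2015), A (30 December 2016), E (7 April 2017).
The subordination applies — D was senior to C — so D and C swap.

C, D, B, A, E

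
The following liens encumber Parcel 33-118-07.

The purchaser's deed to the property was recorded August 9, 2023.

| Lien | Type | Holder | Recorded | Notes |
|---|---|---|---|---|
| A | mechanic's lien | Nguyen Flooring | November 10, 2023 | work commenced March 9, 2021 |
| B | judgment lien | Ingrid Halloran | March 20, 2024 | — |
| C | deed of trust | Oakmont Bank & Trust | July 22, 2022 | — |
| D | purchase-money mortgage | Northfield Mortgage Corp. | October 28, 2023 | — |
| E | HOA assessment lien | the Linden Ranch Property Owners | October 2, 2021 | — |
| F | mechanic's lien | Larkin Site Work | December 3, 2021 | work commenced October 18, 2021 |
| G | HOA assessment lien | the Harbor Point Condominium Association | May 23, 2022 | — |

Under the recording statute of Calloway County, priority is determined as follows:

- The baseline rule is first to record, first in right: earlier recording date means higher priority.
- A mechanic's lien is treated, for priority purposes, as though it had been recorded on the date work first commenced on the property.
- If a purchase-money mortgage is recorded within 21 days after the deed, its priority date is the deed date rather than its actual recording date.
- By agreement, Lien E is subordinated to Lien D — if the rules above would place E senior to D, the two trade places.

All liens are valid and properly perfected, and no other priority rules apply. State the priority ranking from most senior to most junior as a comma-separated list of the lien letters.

A, D, F, G, C, E, B

Effective dates: A relates back to March 9, 2021 (work commenced); D was recorded 80 days after the deed, outside the 21-day window, so it keeps its recording date; F's effective date is October 18, 2021, when work began.
Ordering by effective date: A (March 9, 2021), E (October 2, 2021), F (October 18, 2021), G (May 23, 2022), C (July 22, 2022), D (October 28, 2023), B (March 20, 2024).
E would otherwise be senior to D, so under the subordination agreement E and D exchange positions.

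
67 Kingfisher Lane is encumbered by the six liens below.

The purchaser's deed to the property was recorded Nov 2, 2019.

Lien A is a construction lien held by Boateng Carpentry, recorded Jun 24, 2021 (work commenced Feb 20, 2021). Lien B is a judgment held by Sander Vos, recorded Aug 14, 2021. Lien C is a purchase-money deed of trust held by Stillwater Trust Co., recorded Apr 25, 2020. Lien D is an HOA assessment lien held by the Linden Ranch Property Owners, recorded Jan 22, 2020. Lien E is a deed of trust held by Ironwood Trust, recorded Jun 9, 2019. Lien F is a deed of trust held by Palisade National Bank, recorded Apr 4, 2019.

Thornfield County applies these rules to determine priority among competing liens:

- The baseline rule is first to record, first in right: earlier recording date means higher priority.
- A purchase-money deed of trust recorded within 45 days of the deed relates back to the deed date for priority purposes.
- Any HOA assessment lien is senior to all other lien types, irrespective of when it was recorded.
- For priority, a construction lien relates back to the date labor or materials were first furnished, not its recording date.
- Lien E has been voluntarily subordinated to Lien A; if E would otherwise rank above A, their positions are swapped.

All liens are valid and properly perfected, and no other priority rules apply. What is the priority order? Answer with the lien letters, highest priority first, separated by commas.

First, effective dates: A relates back to Feb 20, 2021 (work commenced); C was recorded 175 days after the deed, outside the 45-day window, so it keeps its recording date.
D, as an HOA assessment lien, has superpriority and ranks first.
Among the remaining liens, by effective date: F (Apr 4, 2019), E (Jun 9, 2019), C (Apr 25, 2020), A (Feb 20, 2021), B (Aug 14, 2021).
E is senior to A before the subordination, so the two trade places.

D, F, A, C, E, B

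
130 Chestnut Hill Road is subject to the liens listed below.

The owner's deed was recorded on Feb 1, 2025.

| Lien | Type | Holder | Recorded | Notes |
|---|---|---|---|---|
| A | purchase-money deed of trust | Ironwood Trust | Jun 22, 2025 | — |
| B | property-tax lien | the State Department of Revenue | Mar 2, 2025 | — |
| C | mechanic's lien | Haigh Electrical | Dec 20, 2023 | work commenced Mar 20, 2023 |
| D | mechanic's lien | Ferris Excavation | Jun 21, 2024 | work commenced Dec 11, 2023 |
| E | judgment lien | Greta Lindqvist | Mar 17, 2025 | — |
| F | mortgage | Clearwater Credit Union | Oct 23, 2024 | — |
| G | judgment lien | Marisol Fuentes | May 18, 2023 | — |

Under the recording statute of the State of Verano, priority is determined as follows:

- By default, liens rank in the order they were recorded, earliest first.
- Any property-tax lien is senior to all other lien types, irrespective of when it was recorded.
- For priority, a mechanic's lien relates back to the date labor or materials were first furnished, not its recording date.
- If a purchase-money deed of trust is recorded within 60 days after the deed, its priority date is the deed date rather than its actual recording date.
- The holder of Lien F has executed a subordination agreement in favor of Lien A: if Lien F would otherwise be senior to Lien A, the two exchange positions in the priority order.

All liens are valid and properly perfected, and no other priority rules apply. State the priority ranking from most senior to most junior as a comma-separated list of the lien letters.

Adjusting effective dates: A was recorded 141 days after the deed — beyond 60 days — so no relation-back applies; C relates back to Mar 20, 2023 (work commenced); D is treated as recorded Dec 11, 2023, the work-commencement date.
B, as a property-tax lien, has superpriority and ranks first.
The other liens, earliest effective date first: C (Mar 20, 2023), G (May 18, 2023), D (Dec 11, 2023), F (Oct 23, 2024), E (Mar 17, 2025), A (Jun 22, 2025).
F would otherwise be senior to A, so under the subordination agreement F and A exchange positions.

B, C, G, D, A, E, F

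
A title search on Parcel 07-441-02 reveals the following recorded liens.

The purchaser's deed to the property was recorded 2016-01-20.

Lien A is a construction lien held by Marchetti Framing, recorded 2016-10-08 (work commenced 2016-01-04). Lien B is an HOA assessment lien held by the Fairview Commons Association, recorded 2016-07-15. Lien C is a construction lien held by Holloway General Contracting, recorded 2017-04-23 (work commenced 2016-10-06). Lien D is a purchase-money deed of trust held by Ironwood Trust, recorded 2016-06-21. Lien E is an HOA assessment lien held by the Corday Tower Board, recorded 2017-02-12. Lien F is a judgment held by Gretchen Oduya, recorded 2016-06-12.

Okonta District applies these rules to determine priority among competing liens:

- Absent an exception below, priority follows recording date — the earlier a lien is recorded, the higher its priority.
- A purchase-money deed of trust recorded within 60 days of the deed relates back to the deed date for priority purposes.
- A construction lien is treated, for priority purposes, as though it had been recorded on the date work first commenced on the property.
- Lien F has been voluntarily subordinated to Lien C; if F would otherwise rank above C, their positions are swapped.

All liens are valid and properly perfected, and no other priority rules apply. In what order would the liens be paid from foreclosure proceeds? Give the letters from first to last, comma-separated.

Adjusting effective dates: A's effective date is 2016-01-04, when work began; C relates back to 2016-10-06 (work commenced); D was recorded 153 days after the deed, outside the 60-day window, so it keeps its recording date.
By effective date, earliest first: A (2016-01-04), F (2016-06-12), D (2016-06-21), B (2016-07-15), C (2016-10-06), E (2017-02-12).
F would otherwise be senior to C, so under the subordination agreement F and C exchange positions.

A, C, D, B, F, E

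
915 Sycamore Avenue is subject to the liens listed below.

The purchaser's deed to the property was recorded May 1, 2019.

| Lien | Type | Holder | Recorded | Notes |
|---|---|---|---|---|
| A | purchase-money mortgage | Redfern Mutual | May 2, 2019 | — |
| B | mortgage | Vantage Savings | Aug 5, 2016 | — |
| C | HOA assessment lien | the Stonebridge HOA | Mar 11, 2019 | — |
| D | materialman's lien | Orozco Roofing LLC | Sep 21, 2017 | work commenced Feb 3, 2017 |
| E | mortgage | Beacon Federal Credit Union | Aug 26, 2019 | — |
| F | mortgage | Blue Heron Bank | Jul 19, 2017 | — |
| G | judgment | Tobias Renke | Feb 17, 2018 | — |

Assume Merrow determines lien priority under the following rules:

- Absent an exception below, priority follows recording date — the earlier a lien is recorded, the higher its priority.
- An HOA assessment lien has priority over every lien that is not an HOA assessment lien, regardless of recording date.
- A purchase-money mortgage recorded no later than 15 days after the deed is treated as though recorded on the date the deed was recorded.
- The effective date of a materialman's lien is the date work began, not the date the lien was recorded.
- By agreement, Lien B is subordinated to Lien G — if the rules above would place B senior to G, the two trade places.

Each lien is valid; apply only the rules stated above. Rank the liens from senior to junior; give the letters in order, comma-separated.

C, G, D, F, B, A, E

Effective dates: A relates back to the deed date May 1, 2019; D is treated as recorded Feb 3, 2017, the work-commencement date.
As an HOA assessment lien, C is senior to every other lien.
Among the remaining liens, by effective date: B (Aug 5, 2016), D (Feb 3, 2017), F (Jul 19, 2017), G (Feb 17, 2018), A (May 1, 2019), E (Aug 26, 2019).
The subordination applies — B was senior to G — so B and G swap.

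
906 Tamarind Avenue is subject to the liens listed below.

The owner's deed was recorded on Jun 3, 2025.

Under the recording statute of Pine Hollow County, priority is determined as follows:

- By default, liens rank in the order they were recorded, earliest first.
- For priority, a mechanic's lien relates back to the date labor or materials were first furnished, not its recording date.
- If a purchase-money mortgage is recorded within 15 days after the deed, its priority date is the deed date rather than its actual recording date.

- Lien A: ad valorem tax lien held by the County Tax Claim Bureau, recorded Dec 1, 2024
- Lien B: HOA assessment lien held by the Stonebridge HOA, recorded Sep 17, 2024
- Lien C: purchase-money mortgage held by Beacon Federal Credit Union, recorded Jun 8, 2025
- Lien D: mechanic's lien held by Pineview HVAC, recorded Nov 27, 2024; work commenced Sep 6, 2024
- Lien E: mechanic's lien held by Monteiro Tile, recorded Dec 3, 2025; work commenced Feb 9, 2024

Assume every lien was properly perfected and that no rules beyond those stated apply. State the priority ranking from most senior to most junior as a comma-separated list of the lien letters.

First, effective dates: C's effective date is the deed date, Jun 3, 2025; D is treated as recorded Sep 6, 2024, the work-commencement date; E's effective date is Feb 9, 2024, when work began.
By effective date, earliest first: E (Feb 9, 2024), D (Sep 6, 2024), B (Sep 17, 2024), A (Dec 1, 2024), C (Jun 3, 2025).

E, D, B, A, C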